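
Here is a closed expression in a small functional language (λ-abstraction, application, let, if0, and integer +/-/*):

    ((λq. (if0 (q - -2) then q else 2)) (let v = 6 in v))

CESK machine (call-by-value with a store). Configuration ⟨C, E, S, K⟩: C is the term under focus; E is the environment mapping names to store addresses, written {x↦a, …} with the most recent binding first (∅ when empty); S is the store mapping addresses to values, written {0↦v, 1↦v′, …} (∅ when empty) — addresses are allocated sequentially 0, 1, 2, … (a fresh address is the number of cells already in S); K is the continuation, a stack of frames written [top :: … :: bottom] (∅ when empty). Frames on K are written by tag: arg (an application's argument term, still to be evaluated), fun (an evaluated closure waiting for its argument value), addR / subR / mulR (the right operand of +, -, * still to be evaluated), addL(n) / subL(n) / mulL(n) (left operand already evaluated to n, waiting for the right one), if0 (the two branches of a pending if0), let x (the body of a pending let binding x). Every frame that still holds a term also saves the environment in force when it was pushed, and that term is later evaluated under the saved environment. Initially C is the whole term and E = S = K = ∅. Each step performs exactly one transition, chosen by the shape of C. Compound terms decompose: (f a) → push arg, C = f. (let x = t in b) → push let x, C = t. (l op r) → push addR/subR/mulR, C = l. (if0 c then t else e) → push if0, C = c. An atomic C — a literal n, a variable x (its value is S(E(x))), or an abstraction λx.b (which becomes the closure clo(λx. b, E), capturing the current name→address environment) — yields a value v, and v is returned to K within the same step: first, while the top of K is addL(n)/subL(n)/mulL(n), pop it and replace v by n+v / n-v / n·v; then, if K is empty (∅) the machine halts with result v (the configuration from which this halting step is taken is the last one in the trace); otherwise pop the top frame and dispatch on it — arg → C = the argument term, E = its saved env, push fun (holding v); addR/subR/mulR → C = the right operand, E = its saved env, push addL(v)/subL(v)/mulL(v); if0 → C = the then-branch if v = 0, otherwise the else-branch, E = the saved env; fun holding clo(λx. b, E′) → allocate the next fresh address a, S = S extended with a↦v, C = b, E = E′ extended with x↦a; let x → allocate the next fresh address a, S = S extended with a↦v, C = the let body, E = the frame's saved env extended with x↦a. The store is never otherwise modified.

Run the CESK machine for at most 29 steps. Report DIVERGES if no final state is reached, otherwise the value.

Answer: 2

Derivation:
0. <C=((λq. (if0 (q - -2) then q else 2)) (let v = 6 in v)), E=∅, S=∅, K=∅>
1. <C=(λq. (if0 (q - -2) then q else 2)), E=∅, S=∅, K=[arg]>
2. <C=(let v = 6 in v), E=∅, S=∅, K=[fun]>
3. <C=6, E=∅, S=∅, K=[let v :: fun]>
4. <C=v, E={v↦0}, S={0↦6}, K=[fun]>
5. <C=(if0 (q - -2) then q else 2), E={q↦1}, S={0↦6, 1↦6}, K=∅>
6. <C=(q - -2), E={q↦1}, S={0↦6, 1↦6}, K=[if0]>
7. <C=q, E={q↦1}, S={0↦6, 1↦6}, K=[subR :: if0]>
8. <C=-2, E={q↦1}, S={0↦6, 1↦6}, K=[subL(6) :: if0]>
9. <C=2, E={q↦1}, S={0↦6, 1↦6}, K=∅>
→ final value 2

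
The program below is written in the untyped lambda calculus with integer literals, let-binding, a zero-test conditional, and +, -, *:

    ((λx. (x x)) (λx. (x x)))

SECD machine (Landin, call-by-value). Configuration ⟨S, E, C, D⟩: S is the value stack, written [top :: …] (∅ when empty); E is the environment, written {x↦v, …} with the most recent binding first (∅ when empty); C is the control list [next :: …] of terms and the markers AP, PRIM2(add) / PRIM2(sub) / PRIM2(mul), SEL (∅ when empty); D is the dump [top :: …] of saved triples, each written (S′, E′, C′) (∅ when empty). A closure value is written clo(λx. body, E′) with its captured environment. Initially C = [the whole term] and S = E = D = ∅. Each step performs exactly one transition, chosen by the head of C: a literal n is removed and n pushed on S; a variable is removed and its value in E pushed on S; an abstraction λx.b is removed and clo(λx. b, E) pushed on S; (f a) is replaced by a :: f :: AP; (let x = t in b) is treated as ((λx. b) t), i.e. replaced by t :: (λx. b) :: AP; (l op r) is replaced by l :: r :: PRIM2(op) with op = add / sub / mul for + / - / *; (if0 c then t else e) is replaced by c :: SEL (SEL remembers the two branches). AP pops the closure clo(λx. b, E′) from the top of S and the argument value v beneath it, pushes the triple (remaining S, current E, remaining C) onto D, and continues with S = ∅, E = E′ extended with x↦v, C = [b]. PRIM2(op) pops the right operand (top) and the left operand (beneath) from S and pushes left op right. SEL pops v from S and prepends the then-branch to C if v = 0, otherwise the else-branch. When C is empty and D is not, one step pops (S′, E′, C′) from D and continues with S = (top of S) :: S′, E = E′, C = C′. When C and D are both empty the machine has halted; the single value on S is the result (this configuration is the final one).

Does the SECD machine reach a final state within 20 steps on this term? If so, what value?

Answer: DIVERGES (no final state within 20 steps)

Derivation:
t=0: ⟨S=∅; E=∅; C=[((λx. (x x)) (λx. (x x)))]; D=∅⟩
t=1: ⟨S=∅; E=∅; C=[(λx. (x x)) :: (λx. (x x)) :: AP]; D=∅⟩
t=2: ⟨S=[clo(λx. (x x), ∅)]; E=∅; C=[(λx. (x x)) :: AP]; D=∅⟩
t=3: ⟨S=[clo(λx. (x x), ∅) :: clo(λx. (x x), ∅)]; E=∅; C=[AP]; D=∅⟩
t=4: ⟨S=∅; E={x↦clo(λx. (x x), ∅)}; C=[(x x)]; D=[(∅, ∅, ∅)]⟩
t=5: ⟨S=∅; E={x↦clo(λx. (x x), ∅)}; C=[x :: x :: AP]; D=[(∅, ∅, ∅)]⟩
t=6: ⟨S=[clo(λx. (x x), ∅)]; E={x↦clo(λx. (x x), ∅)}; C=[x :: AP]; D=[(∅, ∅, ∅)]⟩
t=7: ⟨S=[clo(λx. (x x), ∅) :: clo(λx. (x x), ∅)]; E={x↦clo(λx. (x x), ∅)}; C=[AP]; D=[(∅, ∅, ∅)]⟩
t=8: ⟨S=∅; E={x↦clo(λx. (x x), ∅)}; C=[(x x)]; D=[(∅, {x↦clo(λx. (x x), ∅)}, ∅) :: (∅, ∅, ∅)]⟩
t=9: ⟨S=∅; E={x↦clo(λx. (x x), ∅)}; C=[x :: x :: AP]; D=[(∅, {x↦clo(λx. (x x), ∅)}, ∅) :: (∅, ∅, ∅)]⟩
t=10: ⟨S=[clo(λx. (x x), ∅)]; E={x↦clo(λx. (x x), ∅)}; C=[x :: AP]; D=[(∅, {x↦clo(λx. (x x), ∅)}, ∅) :: (∅, ∅, ∅)]⟩
t=11: ⟨S=[clo(λx. (x x), ∅) :: clo(λx. (x x), ∅)]; E={x↦clo(λx. (x x), ∅)}; C=[AP]; D=[(∅, {x↦clo(λx. (x x), ∅)}, ∅) :: (∅, ∅, ∅)]⟩
t=12: ⟨S=∅; E={x↦clo(λx. (x x), ∅)}; C=[(x x)]; D=[(∅, {x↦clo(λx. (x x), ∅)}, ∅) :: (∅, {x↦clo(λx. (x x), ∅)}, ∅) :: (∅, ∅, ∅)]⟩
t=13: ⟨S=∅; E={x↦clo(λx. (x x), ∅)}; C=[x :: x :: AP]; D=[(∅, {x↦clo(λx. (x x), ∅)}, ∅) :: (∅, {x↦clo(λx. (x x), ∅)}, ∅) :: (∅, ∅, ∅)]⟩
t=14: ⟨S=[clo(λx. (x x), ∅)]; E={x↦clo(λx. (x x), ∅)}; C=[x :: AP]; D=[(∅, {x↦clo(λx. (x x), ∅)}, ∅) :: (∅, {x↦clo(λx. (x x), ∅)}, ∅) :: (∅, ∅, ∅)]⟩
t=15: ⟨S=[clo(λx. (x x), ∅) :: clo(λx. (x x), ∅)]; E={x↦clo(λx. (x x), ∅)}; C=[AP]; D=[(∅, {x↦clo(λx. (x x), ∅)}, ∅) :: (∅, {x↦clo(λx. (x x), ∅)}, ∅) :: (∅, ∅, ∅)]⟩
t=16: ⟨S=∅; E={x↦clo(λx. (x x), ∅)}; C=[(x x)]; D=[(∅, {x↦clo(λx. (x x), ∅)}, ∅) :: (∅, {x↦clo(λx. (x x), ∅)}, ∅) :: (∅, {x↦clo(λx. (x x), ∅)}, ∅) :: (∅, ∅, ∅)]⟩
t=17: ⟨S=∅; E={x↦clo(λx. (x x), ∅)}; C=[x :: x :: AP]; D=[(∅, {x↦clo(λx. (x x), ∅)}, ∅) :: (∅, {x↦clo(λx. (x x), ∅)}, ∅) :: (∅, {x↦clo(λx. (x x), ∅)}, ∅) :: (∅, ∅, ∅)]⟩
t=18: ⟨S=[clo(λx. (x x), ∅)]; E={x↦clo(λx. (x x), ∅)}; C=[x :: AP]; D=[(∅, {x↦clo(λx. (x x), ∅)}, ∅) :: (∅, {x↦clo(λx. (x x), ∅)}, ∅) :: (∅, {x↦clo(λx. (x x), ∅)}, ∅) :: (∅, ∅, ∅)]⟩
t=19: ⟨S=[clo(λx. (x x), ∅) :: clo(λx. (x x), ∅)]; E={x↦clo(λx. (x x), ∅)}; C=[AP]; D=[(∅, {x↦clo(λx. (x x), ∅)}, ∅) :: (∅, {x↦clo(λx. (x x), ∅)}, ∅) :: (∅, {x↦clo(λx. (x x), ∅)}, ∅) :: (∅, ∅, ∅)]⟩
t=20: ⟨S=∅; E={x↦clo(λx. (x x), ∅)}; C=[(x x)]; D=[(∅, {x↦clo(λx. (x x), ∅)}, ∅) :: (∅, {x↦clo(λx. (x x), ∅)}, ∅) :: (∅, {x↦clo(λx. (x x), ∅)}, ∅) :: (∅, {x↦clo(λx. (x x), ∅)}, ∅) :: (∅, ∅, ∅)]⟩
→ 20 transitions taken and the configuration is still not final: no result within 20 steps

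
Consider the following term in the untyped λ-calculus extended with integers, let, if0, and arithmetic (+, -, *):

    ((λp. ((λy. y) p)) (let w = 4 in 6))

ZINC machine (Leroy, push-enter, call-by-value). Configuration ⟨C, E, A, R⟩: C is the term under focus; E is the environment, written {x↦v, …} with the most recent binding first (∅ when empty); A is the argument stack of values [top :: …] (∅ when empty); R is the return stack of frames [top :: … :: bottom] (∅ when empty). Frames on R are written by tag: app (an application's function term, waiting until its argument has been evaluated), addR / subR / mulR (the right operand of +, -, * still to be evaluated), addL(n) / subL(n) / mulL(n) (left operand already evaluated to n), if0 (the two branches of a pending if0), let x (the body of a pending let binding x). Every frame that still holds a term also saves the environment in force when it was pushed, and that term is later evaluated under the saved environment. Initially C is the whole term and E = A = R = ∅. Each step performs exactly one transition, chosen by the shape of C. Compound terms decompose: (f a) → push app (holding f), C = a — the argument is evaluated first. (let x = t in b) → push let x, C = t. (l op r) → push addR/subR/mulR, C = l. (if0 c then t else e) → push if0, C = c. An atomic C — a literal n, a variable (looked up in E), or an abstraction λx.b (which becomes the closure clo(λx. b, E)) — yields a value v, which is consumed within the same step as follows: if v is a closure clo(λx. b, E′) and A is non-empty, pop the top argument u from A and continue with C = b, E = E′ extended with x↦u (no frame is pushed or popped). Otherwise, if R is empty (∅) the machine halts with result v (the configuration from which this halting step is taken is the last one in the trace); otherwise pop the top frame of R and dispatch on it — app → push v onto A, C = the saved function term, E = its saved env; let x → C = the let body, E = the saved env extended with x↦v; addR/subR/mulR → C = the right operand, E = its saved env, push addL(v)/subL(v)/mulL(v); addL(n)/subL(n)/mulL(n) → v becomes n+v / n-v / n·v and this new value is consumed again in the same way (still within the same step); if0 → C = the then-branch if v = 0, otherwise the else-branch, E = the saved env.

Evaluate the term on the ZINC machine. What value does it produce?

Answer: 6

Execution trace:
0. ⟨C=((λp. ((λy. y) p)) (let w = 4 in 6)); E=∅; A=∅; R=∅⟩
1. ⟨C=(let w = 4 in 6); E=∅; A=∅; R=[app]⟩
2. ⟨C=4; E=∅; A=∅; R=[let w :: app]⟩
3. ⟨C=6; E={w↦4}; A=∅; R=[app]⟩
4. ⟨C=(λp. ((λy. y) p)); E=∅; A=[6]; R=∅⟩
5. ⟨C=((λy. y) p); E={p↦6}; A=∅; R=∅⟩
6. ⟨C=p; E={p↦6}; A=∅; R=[app]⟩
7. ⟨C=(λy. y); E={p↦6}; A=[6]; R=∅⟩
8. ⟨C=y; E={y↦6, p↦6}; A=∅; R=∅⟩
→ final value 6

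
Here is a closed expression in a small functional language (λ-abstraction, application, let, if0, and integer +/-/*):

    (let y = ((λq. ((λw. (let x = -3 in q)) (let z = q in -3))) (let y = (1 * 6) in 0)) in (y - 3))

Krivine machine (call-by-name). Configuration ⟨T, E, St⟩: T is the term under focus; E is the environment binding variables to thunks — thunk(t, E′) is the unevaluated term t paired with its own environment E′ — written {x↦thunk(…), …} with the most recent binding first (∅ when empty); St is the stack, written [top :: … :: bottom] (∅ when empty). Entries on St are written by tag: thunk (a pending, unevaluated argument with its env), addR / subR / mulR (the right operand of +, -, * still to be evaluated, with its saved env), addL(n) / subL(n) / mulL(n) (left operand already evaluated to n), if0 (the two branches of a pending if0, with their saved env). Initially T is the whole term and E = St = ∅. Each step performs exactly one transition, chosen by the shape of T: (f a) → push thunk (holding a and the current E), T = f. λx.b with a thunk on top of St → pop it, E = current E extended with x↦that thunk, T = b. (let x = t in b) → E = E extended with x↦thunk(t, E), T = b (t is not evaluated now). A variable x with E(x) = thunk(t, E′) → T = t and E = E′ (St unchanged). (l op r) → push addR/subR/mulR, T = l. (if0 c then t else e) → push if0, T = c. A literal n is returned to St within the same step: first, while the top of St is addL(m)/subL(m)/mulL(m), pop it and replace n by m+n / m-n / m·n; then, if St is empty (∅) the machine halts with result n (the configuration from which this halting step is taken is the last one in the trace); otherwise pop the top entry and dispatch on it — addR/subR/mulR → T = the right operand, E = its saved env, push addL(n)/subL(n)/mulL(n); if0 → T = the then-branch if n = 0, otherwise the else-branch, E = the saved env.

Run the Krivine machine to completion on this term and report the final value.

[0] ⟨T=(let y = ((λq. ((λw. (let x = -3 in q)) (let z = q in -3))) (let y = (1 * 6) in 0)) in (y - 3)); E=∅; St=∅⟩
[1] ⟨T=(y - 3); E={y↦thunk(((λq. ((λw. (let x = -3 in q)) (let z = q in -3))) (let y = (1 * 6) in 0)), ∅)}; St=∅⟩
[2] ⟨T=y; E={y↦thunk(((λq. ((λw. (let x = -3 in q)) (let z = q in -3))) (let y = (1 * 6) in 0)), ∅)}; St=[subR]⟩
[3] ⟨T=((λq. ((λw. (let x = -3 in q)) (let z = q in -3))) (let y = (1 * 6) in 0)); E=∅; St=[subR]⟩
[4] ⟨T=(λq. ((λw. (let x = -3 in q)) (let z = q in -3))); E=∅; St=[thunk :: subR]⟩
[5] ⟨T=((λw. (let x = -3 in q)) (let z = q in -3)); E={q↦thunk((let y = (1 * 6) in 0), ∅)}; St=[subR]⟩
[6] ⟨T=(λw. (let x = -3 in q)); E={q↦thunk((let y = (1 * 6) in 0), ∅)}; St=[thunk :: subR]⟩
[7] ⟨T=(let x = -3 in q); E={w↦thunk((let z = q in -3), {q↦thunk((let y = (1 * 6) in 0), ∅)}), q↦thunk((let y = (1 * 6) in 0), ∅)}; St=[subR]⟩
[8] ⟨T=q; E={x↦thunk(-3, {w↦thunk((let z = q in -3), {q↦thunk((let y = (1 * 6) in 0), ∅)}), q↦thunk((let y = (1 * 6) in 0), ∅)}), w↦thunk((let z = q in -3), {q↦thunk((let y = (1 * 6) in 0), ∅)}), q↦thunk((let y = (1 * 6) in 0), ∅)}; St=[subR]⟩
[9] ⟨T=(let y = (1 * 6) in 0); E=∅; St=[subR]⟩
[10] ⟨T=0; E={y↦thunk((1 * 6), ∅)}; St=[subR]⟩
[11] ⟨T=3; E={y↦thunk(((λq. ((λw. (let x = -3 in q)) (let z = q in -3))) (let y = (1 * 6) in 0)), ∅)}; St=[subL(0)]⟩
→ final value -3

Answer: -3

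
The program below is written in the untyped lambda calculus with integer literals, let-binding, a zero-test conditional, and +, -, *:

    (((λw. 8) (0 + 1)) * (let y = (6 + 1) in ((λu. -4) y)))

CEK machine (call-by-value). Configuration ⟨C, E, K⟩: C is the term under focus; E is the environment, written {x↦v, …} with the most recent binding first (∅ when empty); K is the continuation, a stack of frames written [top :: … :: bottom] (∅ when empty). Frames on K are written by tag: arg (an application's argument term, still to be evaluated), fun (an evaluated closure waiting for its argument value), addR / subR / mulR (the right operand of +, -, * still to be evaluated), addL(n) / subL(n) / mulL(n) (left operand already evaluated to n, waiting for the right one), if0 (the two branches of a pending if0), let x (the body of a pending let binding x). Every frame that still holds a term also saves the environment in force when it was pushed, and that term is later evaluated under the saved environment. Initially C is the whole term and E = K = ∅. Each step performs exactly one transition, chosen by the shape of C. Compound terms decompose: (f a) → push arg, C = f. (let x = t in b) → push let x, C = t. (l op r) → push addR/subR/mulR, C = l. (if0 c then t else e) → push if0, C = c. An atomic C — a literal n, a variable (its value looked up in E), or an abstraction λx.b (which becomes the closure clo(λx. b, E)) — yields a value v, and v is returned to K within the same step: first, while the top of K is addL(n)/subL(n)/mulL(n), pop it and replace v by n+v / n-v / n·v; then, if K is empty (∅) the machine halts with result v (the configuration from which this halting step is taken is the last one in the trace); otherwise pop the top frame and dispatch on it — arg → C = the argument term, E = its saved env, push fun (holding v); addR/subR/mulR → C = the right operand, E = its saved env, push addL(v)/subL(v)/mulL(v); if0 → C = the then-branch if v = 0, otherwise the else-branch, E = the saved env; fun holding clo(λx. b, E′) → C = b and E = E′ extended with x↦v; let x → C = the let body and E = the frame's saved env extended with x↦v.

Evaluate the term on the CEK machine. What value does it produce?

[0] ⟨C=(((λw. 8) (0 + 1)) * (let y = (6 + 1) in ((λu. -4) y))); E=∅; K=∅⟩
[1] ⟨C=((λw. 8) (0 + 1)); E=∅; K=[mulR]⟩
[2] ⟨C=(λw. 8); E=∅; K=[arg :: mulR]⟩
[3] ⟨C=(0 + 1); E=∅; K=[fun :: mulR]⟩
[4] ⟨C=0; E=∅; K=[addR :: fun :: mulR]⟩
[5] ⟨C=1; E=∅; K=[addL(0) :: fun :: mulR]⟩
[6] ⟨C=8; E={w↦1}; K=[mulR]⟩
[7] ⟨C=(let y = (6 + 1) in ((λu. -4) y)); E=∅; K=[mulL(8)]⟩
[8] ⟨C=(6 + 1); E=∅; K=[let y :: mulL(8)]⟩
[9] ⟨C=6; E=∅; K=[addR :: let y :: mulL(8)]⟩
[10] ⟨C=1; E=∅; K=[addL(6) :: let y :: mulL(8)]⟩
[11] ⟨C=((λu. -4) y); E={y↦7}; K=[mulL(8)]⟩
[12] ⟨C=(λu. -4); E={y↦7}; K=[arg :: mulL(8)]⟩
[13] ⟨C=y; E={y↦7}; K=[fun :: mulL(8)]⟩
[14] ⟨C=-4; E={u↦7, y↦7}; K=[mulL(8)]⟩
→ final value -32

Answer: -32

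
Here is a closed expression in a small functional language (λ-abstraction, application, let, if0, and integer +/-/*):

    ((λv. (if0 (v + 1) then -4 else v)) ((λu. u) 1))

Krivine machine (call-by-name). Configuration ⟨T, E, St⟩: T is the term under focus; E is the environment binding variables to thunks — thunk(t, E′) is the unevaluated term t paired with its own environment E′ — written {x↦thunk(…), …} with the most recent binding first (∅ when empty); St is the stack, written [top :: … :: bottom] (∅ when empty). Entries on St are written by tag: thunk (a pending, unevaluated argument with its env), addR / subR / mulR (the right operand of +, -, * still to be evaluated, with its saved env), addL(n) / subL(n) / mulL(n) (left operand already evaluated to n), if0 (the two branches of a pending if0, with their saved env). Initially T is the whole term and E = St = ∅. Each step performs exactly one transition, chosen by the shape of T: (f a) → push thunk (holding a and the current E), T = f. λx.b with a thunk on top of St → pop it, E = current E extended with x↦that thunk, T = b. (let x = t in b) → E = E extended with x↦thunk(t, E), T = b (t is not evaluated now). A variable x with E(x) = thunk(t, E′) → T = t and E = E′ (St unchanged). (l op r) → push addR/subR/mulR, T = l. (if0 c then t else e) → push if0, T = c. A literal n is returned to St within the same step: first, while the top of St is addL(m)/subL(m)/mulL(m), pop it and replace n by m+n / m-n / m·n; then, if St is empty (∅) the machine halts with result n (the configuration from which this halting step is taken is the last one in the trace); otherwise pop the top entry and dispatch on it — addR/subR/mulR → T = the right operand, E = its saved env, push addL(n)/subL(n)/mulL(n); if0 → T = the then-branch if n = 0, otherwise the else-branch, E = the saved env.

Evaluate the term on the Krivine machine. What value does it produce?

Answer: 1

Execution trace:
step 0: [T=((λv. (if0 (v + 1) then -4 else v)) ((λu. u) 1)) | E=∅ | St=∅]
step 1: [T=(λv. (if0 (v + 1) then -4 else v)) | E=∅ | St=[thunk]]
step 2: [T=(if0 (v + 1) then -4 else v) | E={v↦thunk(((λu. u) 1), ∅)} | St=∅]
step 3: [T=(v + 1) | E={v↦thunk(((λu. u) 1), ∅)} | St=[if0]]
step 4: [T=v | E={v↦thunk(((λu. u) 1), ∅)} | St=[addR :: if0]]
step 5: [T=((λu. u) 1) | E=∅ | St=[addR :: if0]]
step 6: [T=(λu. u) | E=∅ | St=[thunk :: addR :: if0]]
step 7: [T=u | E={u↦thunk(1, ∅)} | St=[addR :: if0]]
step 8: [T=1 | E=∅ | St=[addR :: if0]]
step 9: [T=1 | E={v↦thunk(((λu. u) 1), ∅)} | St=[addL(1) :: if0]]
step 10: [T=v | E={v↦thunk(((λu. u) 1), ∅)} | St=∅]
step 11: [T=((λu. u) 1) | E=∅ | St=∅]
step 12: [T=(λu. u) | E=∅ | St=[thunk]]
step 13: [T=u | E={u↦thunk(1, ∅)} | St=∅]
step 14: [T=1 | E=∅ | St=∅]
→ final value 1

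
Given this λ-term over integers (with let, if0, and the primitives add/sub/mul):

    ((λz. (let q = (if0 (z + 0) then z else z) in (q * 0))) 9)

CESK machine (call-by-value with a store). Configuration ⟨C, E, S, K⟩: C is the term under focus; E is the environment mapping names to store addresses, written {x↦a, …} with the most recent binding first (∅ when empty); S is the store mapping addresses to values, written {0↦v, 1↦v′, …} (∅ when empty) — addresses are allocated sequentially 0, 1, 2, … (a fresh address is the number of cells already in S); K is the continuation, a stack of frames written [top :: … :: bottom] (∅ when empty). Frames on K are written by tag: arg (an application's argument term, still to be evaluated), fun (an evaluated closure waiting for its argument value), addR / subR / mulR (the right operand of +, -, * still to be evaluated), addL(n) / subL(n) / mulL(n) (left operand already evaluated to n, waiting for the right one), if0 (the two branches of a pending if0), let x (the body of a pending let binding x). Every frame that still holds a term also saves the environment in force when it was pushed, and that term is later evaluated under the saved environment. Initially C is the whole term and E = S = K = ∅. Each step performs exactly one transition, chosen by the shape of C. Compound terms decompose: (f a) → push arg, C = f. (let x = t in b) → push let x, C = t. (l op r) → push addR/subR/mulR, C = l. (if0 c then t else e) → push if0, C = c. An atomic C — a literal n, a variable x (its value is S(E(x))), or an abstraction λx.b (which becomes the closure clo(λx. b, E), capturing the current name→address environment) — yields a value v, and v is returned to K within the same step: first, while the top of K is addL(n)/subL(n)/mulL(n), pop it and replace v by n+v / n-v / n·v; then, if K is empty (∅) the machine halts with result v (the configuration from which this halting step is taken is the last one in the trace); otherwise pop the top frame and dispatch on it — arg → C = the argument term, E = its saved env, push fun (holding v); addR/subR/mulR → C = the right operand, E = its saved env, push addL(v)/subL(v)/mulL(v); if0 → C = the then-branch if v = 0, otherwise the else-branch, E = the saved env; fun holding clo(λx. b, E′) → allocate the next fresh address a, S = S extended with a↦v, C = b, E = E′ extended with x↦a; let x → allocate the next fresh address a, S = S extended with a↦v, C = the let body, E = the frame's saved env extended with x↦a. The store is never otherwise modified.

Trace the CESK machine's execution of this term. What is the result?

Answer: 0

Machine steps:
[0] [C=((λz. (let q = (if0 (z + 0) then z else z) in (q * 0))) 9) | E=∅ | S=∅ | K=∅]
[1] [C=(λz. (let q = (if0 (z + 0) then z else z) in (q * 0))) | E=∅ | S=∅ | K=[arg]]
[2] [C=9 | E=∅ | S=∅ | K=[fun]]
[3] [C=(let q = (if0 (z + 0) then z else z) in (q * 0)) | E={z↦0} | S={0↦9} | K=∅]
[4] [C=(if0 (z + 0) then z else z) | E={z↦0} | S={0↦9} | K=[let q]]
[5] [C=(z + 0) | E={z↦0} | S={0↦9} | K=[if0 :: let q]]
[6] [C=z | E={z↦0} | S={0↦9} | K=[addR :: if0 :: let q]]
[7] [C=0 | E={z↦0} | S={0↦9} | K=[addL(9) :: if0 :: let q]]
[8] [C=z | E={z↦0} | S={0↦9} | K=[let q]]
[9] [C=(q * 0) | E={q↦1, z↦0} | S={0↦9, 1↦9} | K=∅]
[10] [C=q | E={q↦1, z↦0} | S={0↦9, 1↦9} | K=[mulR]]
[11] [C=0 | E={q↦1, z↦0} | S={0↦9, 1↦9} | K=[mulL(9)]]
→ final value 0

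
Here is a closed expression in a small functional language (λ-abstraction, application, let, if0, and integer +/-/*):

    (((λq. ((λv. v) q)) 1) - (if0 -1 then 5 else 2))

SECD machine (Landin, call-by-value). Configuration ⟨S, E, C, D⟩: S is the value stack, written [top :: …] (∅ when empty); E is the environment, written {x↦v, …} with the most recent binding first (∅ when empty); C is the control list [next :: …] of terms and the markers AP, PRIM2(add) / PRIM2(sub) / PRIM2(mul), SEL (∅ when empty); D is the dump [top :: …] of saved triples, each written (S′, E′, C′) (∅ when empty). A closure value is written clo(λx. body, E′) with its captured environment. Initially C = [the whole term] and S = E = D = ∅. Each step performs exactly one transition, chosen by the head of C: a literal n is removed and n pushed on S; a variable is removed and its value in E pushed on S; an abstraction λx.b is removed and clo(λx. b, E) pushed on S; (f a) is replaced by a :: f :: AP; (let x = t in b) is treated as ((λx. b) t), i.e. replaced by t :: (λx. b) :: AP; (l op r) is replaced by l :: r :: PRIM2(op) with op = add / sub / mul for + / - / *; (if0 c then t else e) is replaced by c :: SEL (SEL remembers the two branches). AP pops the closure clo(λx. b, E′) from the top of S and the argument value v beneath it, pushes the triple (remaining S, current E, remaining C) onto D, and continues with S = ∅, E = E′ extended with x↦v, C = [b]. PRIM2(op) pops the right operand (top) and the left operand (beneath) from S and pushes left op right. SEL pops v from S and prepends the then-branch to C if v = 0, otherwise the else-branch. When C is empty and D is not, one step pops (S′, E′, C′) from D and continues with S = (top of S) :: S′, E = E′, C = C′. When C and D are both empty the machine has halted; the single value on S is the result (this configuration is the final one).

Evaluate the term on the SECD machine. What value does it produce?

Answer: -1

Machine steps:
[0] <S=∅, E=∅, C=[(((λq. ((λv. v) q)) 1) - (if0 -1 then 5 else 2))], D=∅>
[1] <S=∅, E=∅, C=[((λq. ((λv. v) q)) 1) :: (if0 -1 then 5 else 2) :: PRIM2(sub)], D=∅>
[2] <S=∅, E=∅, C=[1 :: (λq. ((λv. v) q)) :: AP :: (if0 -1 then 5 else 2) :: PRIM2(sub)], D=∅>
[3] <S=[1], E=∅, C=[(λq. ((λv. v) q)) :: AP :: (if0 -1 then 5 else 2) :: PRIM2(sub)], D=∅>
[4] <S=[clo(λq. ((λv. v) q), ∅) :: 1], E=∅, C=[AP :: (if0 -1 then 5 else 2) :: PRIM2(sub)], D=∅>
[5] <S=∅, E={q↦1}, C=[((λv. v) q)], D=[(∅, ∅, [(if0 -1 then 5 else 2) :: PRIM2(sub)])]>
[6] <S=∅, E={q↦1}, C=[q :: (λv. v) :: AP], D=[(∅, ∅, [(if0 -1 then 5 else 2) :: PRIM2(sub)])]>
[7] <S=[1], E={q↦1}, C=[(λv. v) :: AP], D=[(∅, ∅, [(if0 -1 then 5 else 2) :: PRIM2(sub)])]>
[8] <S=[clo(λv. v, {q↦1}) :: 1], E={q↦1}, C=[AP], D=[(∅, ∅, [(if0 -1 then 5 else 2) :: PRIM2(sub)])]>
[9] <S=∅, E={v↦1, q↦1}, C=[v], D=[(∅, {q↦1}, ∅) :: (∅, ∅, [(if0 -1 then 5 else 2) :: PRIM2(sub)])]>
[10] <S=[1], E={v↦1, q↦1}, C=∅, D=[(∅, {q↦1}, ∅) :: (∅, ∅, [(if0 -1 then 5 else 2) :: PRIM2(sub)])]>
[11] <S=[1], E={q↦1}, C=∅, D=[(∅, ∅, [(if0 -1 then 5 else 2) :: PRIM2(sub)])]>
[12] <S=[1], E=∅, C=[(if0 -1 then 5 else 2) :: PRIM2(sub)], D=∅>
[13] <S=[1], E=∅, C=[-1 :: SEL :: PRIM2(sub)], D=∅>
[14] <S=[-1 :: 1], E=∅, C=[SEL :: PRIM2(sub)], D=∅>
[15] <S=[1], E=∅, C=[2 :: PRIM2(sub)], D=∅>
[16] <S=[2 :: 1], E=∅, C=[PRIM2(sub)], D=∅>
[17] <S=[-1], E=∅, C=∅, D=∅>
→ final value -1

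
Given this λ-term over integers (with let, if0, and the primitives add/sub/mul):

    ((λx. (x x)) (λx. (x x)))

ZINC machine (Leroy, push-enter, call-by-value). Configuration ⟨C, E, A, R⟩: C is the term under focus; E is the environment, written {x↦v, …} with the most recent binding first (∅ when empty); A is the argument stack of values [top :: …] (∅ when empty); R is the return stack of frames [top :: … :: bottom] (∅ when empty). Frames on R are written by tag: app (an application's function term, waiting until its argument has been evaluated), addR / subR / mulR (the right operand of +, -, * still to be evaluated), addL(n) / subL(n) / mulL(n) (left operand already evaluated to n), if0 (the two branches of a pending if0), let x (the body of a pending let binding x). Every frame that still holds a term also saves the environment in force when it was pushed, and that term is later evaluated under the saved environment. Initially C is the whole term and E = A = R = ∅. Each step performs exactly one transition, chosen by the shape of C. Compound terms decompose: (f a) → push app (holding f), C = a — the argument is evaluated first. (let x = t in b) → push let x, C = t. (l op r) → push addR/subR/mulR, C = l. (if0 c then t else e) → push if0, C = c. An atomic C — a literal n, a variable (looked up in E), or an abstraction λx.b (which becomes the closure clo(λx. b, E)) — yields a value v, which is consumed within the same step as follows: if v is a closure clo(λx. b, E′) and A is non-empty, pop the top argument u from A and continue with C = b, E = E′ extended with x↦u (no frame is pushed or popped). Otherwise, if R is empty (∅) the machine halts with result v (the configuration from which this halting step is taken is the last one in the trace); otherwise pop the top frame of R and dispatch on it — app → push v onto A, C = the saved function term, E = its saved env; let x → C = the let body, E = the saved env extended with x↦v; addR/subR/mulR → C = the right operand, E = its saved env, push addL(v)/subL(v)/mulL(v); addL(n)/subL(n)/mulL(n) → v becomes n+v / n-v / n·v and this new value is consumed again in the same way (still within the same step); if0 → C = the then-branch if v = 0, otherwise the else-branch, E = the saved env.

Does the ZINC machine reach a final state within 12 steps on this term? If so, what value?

t=0: [C=((λx. (x x)) (λx. (x x))) | E=∅ | A=∅ | R=∅]
t=1: [C=(λx. (x x)) | E=∅ | A=∅ | R=[app]]
t=2: [C=(λx. (x x)) | E=∅ | A=[clo(λx. (x x), ∅)] | R=∅]
t=3: [C=(x x) | E={x↦clo(λx. (x x), ∅)} | A=∅ | R=∅]
t=4: [C=x | E={x↦clo(λx. (x x), ∅)} | A=∅ | R=[app]]
t=5: [C=x | E={x↦clo(λx. (x x), ∅)} | A=[clo(λx. (x x), ∅)] | R=∅]
… configuration repeats with period 3 (steps 3–5 recur indefinitely) …

Answer: DIVERGES (no final state within 12 steps)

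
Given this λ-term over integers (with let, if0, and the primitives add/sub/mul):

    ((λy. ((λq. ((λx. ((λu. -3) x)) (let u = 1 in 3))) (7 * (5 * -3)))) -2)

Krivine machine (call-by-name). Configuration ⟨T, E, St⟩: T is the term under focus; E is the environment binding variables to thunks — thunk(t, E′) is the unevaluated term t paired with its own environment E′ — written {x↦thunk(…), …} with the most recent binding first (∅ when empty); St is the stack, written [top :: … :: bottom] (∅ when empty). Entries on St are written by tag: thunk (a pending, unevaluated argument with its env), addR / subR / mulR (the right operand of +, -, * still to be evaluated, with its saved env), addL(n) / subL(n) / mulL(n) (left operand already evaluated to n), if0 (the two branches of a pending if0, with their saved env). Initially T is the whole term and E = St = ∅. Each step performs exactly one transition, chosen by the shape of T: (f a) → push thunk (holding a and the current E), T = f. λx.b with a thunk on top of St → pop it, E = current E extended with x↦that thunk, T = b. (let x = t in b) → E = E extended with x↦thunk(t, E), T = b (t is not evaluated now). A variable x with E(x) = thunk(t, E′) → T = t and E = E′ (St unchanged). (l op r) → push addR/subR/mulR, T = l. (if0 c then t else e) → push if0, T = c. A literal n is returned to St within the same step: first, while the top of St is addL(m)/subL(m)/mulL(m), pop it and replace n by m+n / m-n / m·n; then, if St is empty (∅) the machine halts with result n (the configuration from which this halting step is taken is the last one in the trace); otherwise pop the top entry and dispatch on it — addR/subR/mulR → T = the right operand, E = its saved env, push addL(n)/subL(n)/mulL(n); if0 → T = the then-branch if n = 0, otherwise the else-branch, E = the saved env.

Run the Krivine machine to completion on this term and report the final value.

Answer: -3

Derivation:
t=0: <T=((λy. ((λq. ((λx. ((λu. -3) x)) (let u = 1 in 3))) (7 * (5 * -3)))) -2), E=∅, St=∅>
t=1: <T=(λy. ((λq. ((λx. ((λu. -3) x)) (let u = 1 in 3))) (7 * (5 * -3)))), E=∅, St=[thunk]>
t=2: <T=((λq. ((λx. ((λu. -3) x)) (let u = 1 in 3))) (7 * (5 * -3))), E={y↦thunk(-2, ∅)}, St=∅>
t=3: <T=(λq. ((λx. ((λu. -3) x)) (let u = 1 in 3))), E={y↦thunk(-2, ∅)}, St=[thunk]>
t=4: <T=((λx. ((λu. -3) x)) (let u = 1 in 3)), E={q↦thunk((7 * (5 * -3)), {y↦thunk(-2, ∅)}), y↦thunk(-2, ∅)}, St=∅>
t=5: <T=(λx. ((λu. -3) x)), E={q↦thunk((7 * (5 * -3)), {y↦thunk(-2, ∅)}), y↦thunk(-2, ∅)}, St=[thunk]>
t=6: <T=((λu. -3) x), E={x↦thunk((let u = 1 in 3), {q↦thunk((7 * (5 * -3)), {y↦thunk(-2, ∅)}), y↦thunk(-2, ∅)}), q↦thunk((7 * (5 * -3)), {y↦thunk(-2, ∅)}), y↦thunk(-2, ∅)}, St=∅>
t=7: <T=(λu. -3), E={x↦thunk((let u = 1 in 3), {q↦thunk((7 * (5 * -3)), {y↦thunk(-2, ∅)}), y↦thunk(-2, ∅)}), q↦thunk((7 * (5 * -3)), {y↦thunk(-2, ∅)}), y↦thunk(-2, ∅)}, St=[thunk]>
t=8: <T=-3, E={u↦thunk(x, {x↦thunk((let u = 1 in 3), {q↦thunk((7 * (5 * -3)), {y↦thunk(-2, ∅)}), y↦thunk(-2, ∅)}), q↦thunk((7 * (5 * -3)), {y↦thunk(-2, ∅)}), y↦thunk(-2, ∅)}), x↦thunk((let u = 1 in 3), {q↦thunk((7 * (5 * -3)), {y↦thunk(-2, ∅)}), y↦thunk(-2, ∅)}), q↦thunk((7 * (5 * -3)), {y↦thunk(-2, ∅)}), y↦thunk(-2, ∅)}, St=∅>
→ final value -3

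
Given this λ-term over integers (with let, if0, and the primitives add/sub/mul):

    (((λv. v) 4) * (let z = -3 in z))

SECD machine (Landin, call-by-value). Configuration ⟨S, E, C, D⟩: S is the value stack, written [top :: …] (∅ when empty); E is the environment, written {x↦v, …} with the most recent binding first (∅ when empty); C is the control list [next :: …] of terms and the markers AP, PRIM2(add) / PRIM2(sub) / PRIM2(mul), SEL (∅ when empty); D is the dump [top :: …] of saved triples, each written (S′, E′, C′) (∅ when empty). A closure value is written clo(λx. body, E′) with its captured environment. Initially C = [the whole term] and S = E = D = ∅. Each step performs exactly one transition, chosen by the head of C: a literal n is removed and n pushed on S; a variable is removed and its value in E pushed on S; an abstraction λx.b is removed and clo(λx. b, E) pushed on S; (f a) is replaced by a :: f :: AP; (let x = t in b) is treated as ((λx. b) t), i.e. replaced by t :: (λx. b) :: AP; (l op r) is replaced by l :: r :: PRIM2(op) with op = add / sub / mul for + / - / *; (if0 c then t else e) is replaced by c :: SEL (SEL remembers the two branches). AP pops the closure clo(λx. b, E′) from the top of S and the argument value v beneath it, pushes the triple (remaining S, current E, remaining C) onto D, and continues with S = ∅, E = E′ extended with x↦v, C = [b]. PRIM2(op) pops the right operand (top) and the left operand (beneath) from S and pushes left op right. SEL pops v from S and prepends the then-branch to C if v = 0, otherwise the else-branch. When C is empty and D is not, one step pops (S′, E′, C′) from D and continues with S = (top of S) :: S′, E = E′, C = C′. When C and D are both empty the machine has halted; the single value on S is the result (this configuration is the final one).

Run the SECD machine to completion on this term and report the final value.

step 0: ⟨S=∅; E=∅; C=[(((λv. v) 4) * (let z = -3 in z))]; D=∅⟩
step 1: ⟨S=∅; E=∅; C=[((λv. v) 4) :: (let z = -3 in z) :: PRIM2(mul)]; D=∅⟩
step 2: ⟨S=∅; E=∅; C=[4 :: (λv. v) :: AP :: (let z = -3 in z) :: PRIM2(mul)]; D=∅⟩
step 3: ⟨S=[4]; E=∅; C=[(λv. v) :: AP :: (let z = -3 in z) :: PRIM2(mul)]; D=∅⟩
step 4: ⟨S=[clo(λv. v, ∅) :: 4]; E=∅; C=[AP :: (let z = -3 in z) :: PRIM2(mul)]; D=∅⟩
step 5: ⟨S=∅; E={v↦4}; C=[v]; D=[(∅, ∅, [(let z = -3 in z) :: PRIM2(mul)])]⟩
step 6: ⟨S=[4]; E={v↦4}; C=∅; D=[(∅, ∅, [(let z = -3 in z) :: PRIM2(mul)])]⟩
step 7: ⟨S=[4]; E=∅; C=[(let z = -3 in z) :: PRIM2(mul)]; D=∅⟩
step 8: ⟨S=[4]; E=∅; C=[-3 :: (λz. z) :: AP :: PRIM2(mul)]; D=∅⟩
step 9: ⟨S=[-3 :: 4]; E=∅; C=[(λz. z) :: AP :: PRIM2(mul)]; D=∅⟩
step 10: ⟨S=[clo(λz. z, ∅) :: -3 :: 4]; E=∅; C=[AP :: PRIM2(mul)]; D=∅⟩
step 11: ⟨S=∅; E={z↦-3}; C=[z]; D=[([4], ∅, [PRIM2(mul)])]⟩
step 12: ⟨S=[-3]; E={z↦-3}; C=∅; D=[([4], ∅, [PRIM2(mul)])]⟩
step 13: ⟨S=[-3 :: 4]; E=∅; C=[PRIM2(mul)]; D=∅⟩
step 14: ⟨S=[-12]; E=∅; C=∅; D=∅⟩
→ final value -12

Answer: -12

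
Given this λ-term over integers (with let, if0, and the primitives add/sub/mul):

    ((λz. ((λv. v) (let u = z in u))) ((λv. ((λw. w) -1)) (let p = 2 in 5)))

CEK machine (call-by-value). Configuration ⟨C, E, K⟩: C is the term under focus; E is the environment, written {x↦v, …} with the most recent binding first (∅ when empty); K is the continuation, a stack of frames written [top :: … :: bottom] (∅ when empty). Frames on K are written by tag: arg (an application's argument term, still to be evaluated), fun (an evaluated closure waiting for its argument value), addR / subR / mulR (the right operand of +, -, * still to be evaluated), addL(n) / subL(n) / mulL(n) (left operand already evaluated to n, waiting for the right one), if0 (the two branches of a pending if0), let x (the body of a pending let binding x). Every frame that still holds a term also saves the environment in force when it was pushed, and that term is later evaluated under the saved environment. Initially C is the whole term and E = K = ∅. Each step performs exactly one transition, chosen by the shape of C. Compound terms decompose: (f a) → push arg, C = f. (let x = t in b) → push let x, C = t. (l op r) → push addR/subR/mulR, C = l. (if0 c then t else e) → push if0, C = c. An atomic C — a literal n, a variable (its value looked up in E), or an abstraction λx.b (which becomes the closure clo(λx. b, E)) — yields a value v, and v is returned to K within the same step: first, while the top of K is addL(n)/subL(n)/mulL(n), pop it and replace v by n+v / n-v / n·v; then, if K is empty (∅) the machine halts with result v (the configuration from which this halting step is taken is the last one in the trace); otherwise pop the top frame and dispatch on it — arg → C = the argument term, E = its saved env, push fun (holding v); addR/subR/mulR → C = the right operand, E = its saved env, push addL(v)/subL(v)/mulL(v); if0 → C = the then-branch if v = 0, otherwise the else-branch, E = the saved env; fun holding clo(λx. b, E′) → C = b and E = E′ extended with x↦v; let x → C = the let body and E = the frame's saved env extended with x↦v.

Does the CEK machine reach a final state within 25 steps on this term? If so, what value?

step 0: <C=((λz. ((λv. v) (let u = z in u))) ((λv. ((λw. w) -1)) (let p = 2 in 5))), E=∅, K=∅>
step 1: <C=(λz. ((λv. v) (let u = z in u))), E=∅, K=[arg]>
step 2: <C=((λv. ((λw. w) -1)) (let p = 2 in 5)), E=∅, K=[fun]>
step 3: <C=(λv. ((λw. w) -1)), E=∅, K=[arg :: fun]>
step 4: <C=(let p = 2 in 5), E=∅, K=[fun :: fun]>
step 5: <C=2, E=∅, K=[let p :: fun :: fun]>
step 6: <C=5, E={p↦2}, K=[fun :: fun]>
step 7: <C=((λw. w) -1), E={v↦5}, K=[fun]>
step 8: <C=(λw. w), E={v↦5}, K=[arg :: fun]>
step 9: <C=-1, E={v↦5}, K=[fun :: fun]>
step 10: <C=w, E={w↦-1, v↦5}, K=[fun]>
step 11: <C=((λv. v) (let u = z in u)), E={z↦-1}, K=∅>
step 12: <C=(λv. v), E={z↦-1}, K=[arg]>
step 13: <C=(let u = z in u), E={z↦-1}, K=[fun]>
step 14: <C=z, E={z↦-1}, K=[let u :: fun]>
step 15: <C=u, E={u↦-1, z↦-1}, K=[fun]>
step 16: <C=v, E={v↦-1, z↦-1}, K=∅>
→ final value -1

Answer: -1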